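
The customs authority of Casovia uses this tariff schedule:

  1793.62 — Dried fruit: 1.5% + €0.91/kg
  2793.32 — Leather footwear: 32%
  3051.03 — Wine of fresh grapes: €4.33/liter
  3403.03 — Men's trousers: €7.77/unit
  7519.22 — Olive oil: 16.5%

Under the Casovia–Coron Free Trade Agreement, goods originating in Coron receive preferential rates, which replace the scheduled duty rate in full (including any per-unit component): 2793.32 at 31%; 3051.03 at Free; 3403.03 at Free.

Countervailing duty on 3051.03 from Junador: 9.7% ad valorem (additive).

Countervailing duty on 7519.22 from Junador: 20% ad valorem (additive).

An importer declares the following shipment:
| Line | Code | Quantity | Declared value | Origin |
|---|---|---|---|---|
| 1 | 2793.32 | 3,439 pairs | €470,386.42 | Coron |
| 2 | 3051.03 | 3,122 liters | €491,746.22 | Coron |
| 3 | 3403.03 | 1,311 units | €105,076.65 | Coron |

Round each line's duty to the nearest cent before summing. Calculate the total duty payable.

€145,819.79

Line 1 (2793.32, Coron, 3,439 pairs, €470,386.42):
Base rate for 2793.32 is 32%.
Origin Coron qualifies under the Casovia–Coron agreement and 2793.32 is covered: preferential rate 31% applies instead.
Duty = €470,386.42 × 31% = €145,819.79.
Line 2 (3051.03, Coron, 3,122 liters, €491,746.22):
Base rate for 3051.03 is €4.33/liter.
Origin Coron qualifies under the Casovia–Coron agreement and 3051.03 is covered: preferential rate Free applies instead.
The additional-duty order on 3051.03 targets Junador, not Coron; it does not apply.
Duty = €491,746.22 × 0% = €0.00.
Line 3 (3403.03, Coron, 1,311 units, €105,076.65):
Base rate for 3403.03 is €7.77/unit.
Origin Coron qualifies under the Casovia–Coron agreement and 3403.03 is covered: preferential rate Free applies instead.
Duty = €105,076.65 × 0% = €0.00.
Total = €145,819.79 + €0.00 + €0.00 = €145,819.79.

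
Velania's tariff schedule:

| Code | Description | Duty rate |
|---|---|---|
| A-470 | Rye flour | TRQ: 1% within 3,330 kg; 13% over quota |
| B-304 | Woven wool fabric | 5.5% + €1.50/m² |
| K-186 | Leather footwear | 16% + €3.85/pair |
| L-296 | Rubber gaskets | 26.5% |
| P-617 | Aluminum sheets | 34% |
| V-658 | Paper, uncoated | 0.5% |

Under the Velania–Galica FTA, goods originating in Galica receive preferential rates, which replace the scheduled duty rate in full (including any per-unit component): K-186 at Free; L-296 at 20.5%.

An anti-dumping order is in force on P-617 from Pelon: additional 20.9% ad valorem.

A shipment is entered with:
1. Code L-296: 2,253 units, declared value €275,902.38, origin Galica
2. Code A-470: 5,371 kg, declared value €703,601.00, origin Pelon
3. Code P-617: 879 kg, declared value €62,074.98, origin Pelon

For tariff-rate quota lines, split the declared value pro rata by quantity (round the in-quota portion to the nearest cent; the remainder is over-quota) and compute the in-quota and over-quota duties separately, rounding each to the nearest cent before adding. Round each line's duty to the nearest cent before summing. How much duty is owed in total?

€129,759.68

Line 1 (L-296, Galica, 2,253 units, €275,902.38):
Base rate for L-296 is 26.5%.
Origin Galica qualifies under the Velania–Galica agreement and L-296 is covered: preferential rate 20.5% applies instead.
Duty = €275,902.38 × 20.5% = €56,559.99.
Line 2 (A-470, Pelon, 5,371 kg, €703,601.00):
Code A-470 is under a tariff-rate quota (threshold 3,330 kg). In-quota: 3,330 kg at 1%; over-quota: 2,041 kg at 13%.
Pro-rata value split: in-quota = €703,601.00 × 3,330/5,371 = €436,230.00; over-quota = €703,601.00 − €436,230.00 = €267,371.00.
In-quota duty = €436,230.00 × 1% = €4,362.30. Over-quota duty = €267,371.00 × 13% = €34,758.23.
Line duty = €4,362.30 + €34,758.23 = €39,120.53.
Line 3 (P-617, Pelon, 879 kg, €62,074.98):
Base rate for P-617 is 34%.
Additional duty on P-617 from Pelon: +20.9%. Applied ad valorem rate: 34% + 20.9% = 54.9%.
Duty = €62,074.98 × 54.9% = €34,079.16.
Total = €56,559.99 + €39,120.53 + €34,079.16 = €129,759.68.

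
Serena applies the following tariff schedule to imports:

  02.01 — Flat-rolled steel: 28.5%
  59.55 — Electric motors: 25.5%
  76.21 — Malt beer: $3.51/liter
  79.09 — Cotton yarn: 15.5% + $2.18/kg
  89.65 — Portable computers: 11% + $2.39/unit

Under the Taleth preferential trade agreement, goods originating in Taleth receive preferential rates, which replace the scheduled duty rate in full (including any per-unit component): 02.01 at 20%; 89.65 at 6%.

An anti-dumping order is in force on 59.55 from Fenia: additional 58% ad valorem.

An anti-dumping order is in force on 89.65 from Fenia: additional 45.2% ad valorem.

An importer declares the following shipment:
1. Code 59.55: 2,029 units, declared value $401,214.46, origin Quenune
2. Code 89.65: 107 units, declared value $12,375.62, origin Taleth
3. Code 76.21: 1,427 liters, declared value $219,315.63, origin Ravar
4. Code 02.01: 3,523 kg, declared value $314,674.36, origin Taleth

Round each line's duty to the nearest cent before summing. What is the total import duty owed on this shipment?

$170,995.87

Line 1 (59.55, Quenune, 2,029 units, $401,214.46):
Base rate for 59.55 is 25.5%.
The additional-duty order on 59.55 targets Fenia, not Quenune; it does not apply.
Duty = $401,214.46 × 25.5% = $102,309.69.
Line 2 (89.65, Taleth, 107 units, $12,375.62):
Base rate for 89.65 is 11% + $2.39/unit.
Origin Taleth qualifies under the Serena–Taleth agreement and 89.65 is covered: preferential rate 6% applies instead.
The additional-duty order on 89.65 targets Fenia, not Taleth; it does not apply.
Duty = $12,375.62 × 6% = $742.54.
Line 3 (76.21, Ravar, 1,427 liters, $219,315.63):
Base rate for 76.21 is $3.51/liter.
Duty = 1,427 × $3.51 = $5,008.77.
Line 4 (02.01, Taleth, 3,523 kg, $314,674.36):
Base rate for 02.01 is 28.5%.
Origin Taleth qualifies under the Serena–Taleth agreement and 02.01 is covered: preferential rate 20% applies instead.
Duty = $314,674.36 × 20% = $62,934.87.
Total = $102,309.69 + $742.54 + $5,008.77 + $62,934.87 = $170,995.87.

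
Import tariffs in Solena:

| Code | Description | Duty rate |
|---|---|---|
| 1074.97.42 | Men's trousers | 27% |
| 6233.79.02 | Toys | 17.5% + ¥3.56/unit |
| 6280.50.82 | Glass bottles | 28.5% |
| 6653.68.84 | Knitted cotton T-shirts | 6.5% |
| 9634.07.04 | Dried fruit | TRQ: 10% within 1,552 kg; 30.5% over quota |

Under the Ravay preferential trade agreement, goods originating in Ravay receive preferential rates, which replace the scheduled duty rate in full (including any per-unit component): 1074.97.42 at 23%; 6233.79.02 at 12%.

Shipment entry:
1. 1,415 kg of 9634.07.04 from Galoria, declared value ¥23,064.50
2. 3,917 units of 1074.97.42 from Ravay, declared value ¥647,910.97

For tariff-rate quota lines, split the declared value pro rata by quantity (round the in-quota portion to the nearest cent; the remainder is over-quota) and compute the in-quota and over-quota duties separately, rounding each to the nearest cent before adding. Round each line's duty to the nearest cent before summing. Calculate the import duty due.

Line 1 (9634.07.04, Galoria, 1,415 kg, ¥23,064.50):
Code 9634.07.04 is under a tariff-rate quota (threshold 1,552 kg). Quantity 1,415 kg is within the quota, so the in-quota rate 10% applies to the full value.
Duty = ¥23,064.50 × 10% = ¥2,306.45.
Line 2 (1074.97.42, Ravay, 3,917 units, ¥647,910.97):
Base rate for 1074.97.42 is 27%.
Origin Ravay qualifies under the Solena–Ravay agreement and 1074.97.42 is covered: preferential rate 23% applies instead.
Duty = ¥647,910.97 × 23% = ¥149,019.52.
Total = ¥2,306.45 + ¥149,019.52 = ¥151,325.97.

¥151,325.97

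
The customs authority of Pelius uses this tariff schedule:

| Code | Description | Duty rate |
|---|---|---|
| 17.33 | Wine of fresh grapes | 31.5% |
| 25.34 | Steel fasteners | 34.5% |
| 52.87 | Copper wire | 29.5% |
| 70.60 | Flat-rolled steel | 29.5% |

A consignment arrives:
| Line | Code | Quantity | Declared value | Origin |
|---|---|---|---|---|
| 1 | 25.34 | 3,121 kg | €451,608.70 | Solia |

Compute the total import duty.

Line 1 (25.34, Solia, 3,121 kg, €451,608.70):
Base rate for 25.34 is 34.5%.
Duty = €451,608.70 × 34.5% = €155,805.00.

€155,805.00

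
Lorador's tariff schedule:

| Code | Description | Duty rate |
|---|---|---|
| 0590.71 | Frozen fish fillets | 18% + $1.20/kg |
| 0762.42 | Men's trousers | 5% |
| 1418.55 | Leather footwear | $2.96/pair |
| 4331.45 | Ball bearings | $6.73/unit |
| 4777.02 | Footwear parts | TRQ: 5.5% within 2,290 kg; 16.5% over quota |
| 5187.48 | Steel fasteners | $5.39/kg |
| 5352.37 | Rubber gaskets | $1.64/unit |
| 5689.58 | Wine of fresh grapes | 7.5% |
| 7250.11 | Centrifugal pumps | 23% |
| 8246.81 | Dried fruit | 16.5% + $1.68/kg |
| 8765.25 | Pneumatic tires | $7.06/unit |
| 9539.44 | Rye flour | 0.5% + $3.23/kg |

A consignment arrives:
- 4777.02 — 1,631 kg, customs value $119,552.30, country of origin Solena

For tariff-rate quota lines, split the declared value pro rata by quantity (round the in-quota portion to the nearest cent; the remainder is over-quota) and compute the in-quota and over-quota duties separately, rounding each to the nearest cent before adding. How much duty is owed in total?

$6,575.38

Line 1 (4777.02, Solena, 1,631 kg, $119,552.30):
Code 4777.02 is under a tariff-rate quota (threshold 2,290 kg). Quantity 1,631 kg is within the quota, so the in-quota rate 5.5% applies to the full value.
Duty = $119,552.30 × 5.5% = $6,575.38.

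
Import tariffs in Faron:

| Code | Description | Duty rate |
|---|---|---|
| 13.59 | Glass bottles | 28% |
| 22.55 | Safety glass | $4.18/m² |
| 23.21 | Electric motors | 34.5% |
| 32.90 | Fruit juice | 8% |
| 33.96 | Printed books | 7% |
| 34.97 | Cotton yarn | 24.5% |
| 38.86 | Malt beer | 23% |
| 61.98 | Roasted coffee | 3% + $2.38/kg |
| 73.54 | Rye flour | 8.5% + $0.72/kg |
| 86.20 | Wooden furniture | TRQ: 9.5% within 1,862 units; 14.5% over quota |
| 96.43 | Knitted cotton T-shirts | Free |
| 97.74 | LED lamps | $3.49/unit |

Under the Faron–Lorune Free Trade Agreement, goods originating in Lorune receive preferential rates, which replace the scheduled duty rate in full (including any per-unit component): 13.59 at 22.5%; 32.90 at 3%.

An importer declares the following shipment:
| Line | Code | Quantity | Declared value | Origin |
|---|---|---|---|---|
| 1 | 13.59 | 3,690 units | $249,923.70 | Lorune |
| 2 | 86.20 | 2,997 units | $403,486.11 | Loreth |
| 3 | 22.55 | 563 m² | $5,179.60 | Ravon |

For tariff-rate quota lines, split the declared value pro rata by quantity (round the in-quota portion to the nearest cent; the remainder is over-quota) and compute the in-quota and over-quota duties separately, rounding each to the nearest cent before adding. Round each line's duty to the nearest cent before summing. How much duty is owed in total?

$104,557.60

Line 1 (13.59, Lorune, 3,690 units, $249,923.70):
Base rate for 13.59 is 28%.
Origin Lorune qualifies under the Faron–Lorune agreement and 13.59 is covered: preferential rate 22.5% applies instead.
Duty = $249,923.70 × 22.5% = $56,232.83.
Line 2 (86.20, Loreth, 2,997 units, $403,486.11):
Code 86.20 is under a tariff-rate quota (threshold 1,862 units). In-quota: 1,862 units at 9.5%; over-quota: 1,135 units at 14.5%.
Pro-rata value split: in-quota = $403,486.11 × 1,862/2,997 = $250,681.06; over-quota = $403,486.11 − $250,681.06 = $152,805.05.
In-quota duty = $250,681.06 × 9.5% = $23,814.70. Over-quota duty = $152,805.05 × 14.5% = $22,156.73.
Line duty = $23,814.70 + $22,156.73 = $45,971.43.
Line 3 (22.55, Ravon, 563 m², $5,179.60):
Base rate for 22.55 is $4.18/m².
Duty = 563 × $4.18 = $2,353.34.
Total = $56,232.83 + $45,971.43 + $2,353.34 = $104,557.60.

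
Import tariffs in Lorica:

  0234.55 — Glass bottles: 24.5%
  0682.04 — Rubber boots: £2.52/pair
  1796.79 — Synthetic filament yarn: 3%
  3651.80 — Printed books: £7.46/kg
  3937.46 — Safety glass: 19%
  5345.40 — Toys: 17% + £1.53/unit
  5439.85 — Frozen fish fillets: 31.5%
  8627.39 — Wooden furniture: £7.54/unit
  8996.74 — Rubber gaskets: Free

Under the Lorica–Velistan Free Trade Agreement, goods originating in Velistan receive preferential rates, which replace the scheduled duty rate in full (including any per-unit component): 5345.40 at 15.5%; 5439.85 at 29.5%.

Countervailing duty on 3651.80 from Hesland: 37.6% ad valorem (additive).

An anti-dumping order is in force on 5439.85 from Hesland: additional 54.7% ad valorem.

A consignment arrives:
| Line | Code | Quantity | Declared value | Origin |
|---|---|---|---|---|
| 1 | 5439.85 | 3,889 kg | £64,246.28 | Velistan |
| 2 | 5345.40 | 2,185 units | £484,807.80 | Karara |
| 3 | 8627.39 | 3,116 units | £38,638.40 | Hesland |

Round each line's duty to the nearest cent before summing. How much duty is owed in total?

£128,207.67

Line 1 (5439.85, Velistan, 3,889 kg, £64,246.28):
Base rate for 5439.85 is 31.5%.
Origin Velistan qualifies under the Lorica–Velistan agreement and 5439.85 is covered: preferential rate 29.5% applies instead.
The additional-duty order on 5439.85 targets Hesland, not Velistan; it does not apply.
Duty = £64,246.28 × 29.5% = £18,952.65.
Line 2 (5345.40, Karara, 2,185 units, £484,807.80):
Base rate for 5345.40 is 17% + £1.53/unit.
5345.40 has an FTA preferential rate, but origin Karara is not Velistan; base rate stands.
Duty = £484,807.80 × 17% + 2,185 × £1.53 = £85,760.38.
Line 3 (8627.39, Hesland, 3,116 units, £38,638.40):
Base rate for 8627.39 is £7.54/unit.
Duty = 3,116 × £7.54 = £23,494.64.
Total = £18,952.65 + £85,760.38 + £23,494.64 = £128,207.67.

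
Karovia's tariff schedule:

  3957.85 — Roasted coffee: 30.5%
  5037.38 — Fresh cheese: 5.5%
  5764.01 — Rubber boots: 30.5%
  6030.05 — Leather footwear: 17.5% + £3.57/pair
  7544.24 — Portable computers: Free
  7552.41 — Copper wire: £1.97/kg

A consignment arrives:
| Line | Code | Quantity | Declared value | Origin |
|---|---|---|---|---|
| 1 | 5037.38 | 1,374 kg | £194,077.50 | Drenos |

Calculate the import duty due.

£10,674.26

Line 1 (5037.38, Drenos, 1,374 kg, £194,077.50):
Base rate for 5037.38 is 5.5%.
Duty = £194,077.50 × 5.5% = £10,674.26.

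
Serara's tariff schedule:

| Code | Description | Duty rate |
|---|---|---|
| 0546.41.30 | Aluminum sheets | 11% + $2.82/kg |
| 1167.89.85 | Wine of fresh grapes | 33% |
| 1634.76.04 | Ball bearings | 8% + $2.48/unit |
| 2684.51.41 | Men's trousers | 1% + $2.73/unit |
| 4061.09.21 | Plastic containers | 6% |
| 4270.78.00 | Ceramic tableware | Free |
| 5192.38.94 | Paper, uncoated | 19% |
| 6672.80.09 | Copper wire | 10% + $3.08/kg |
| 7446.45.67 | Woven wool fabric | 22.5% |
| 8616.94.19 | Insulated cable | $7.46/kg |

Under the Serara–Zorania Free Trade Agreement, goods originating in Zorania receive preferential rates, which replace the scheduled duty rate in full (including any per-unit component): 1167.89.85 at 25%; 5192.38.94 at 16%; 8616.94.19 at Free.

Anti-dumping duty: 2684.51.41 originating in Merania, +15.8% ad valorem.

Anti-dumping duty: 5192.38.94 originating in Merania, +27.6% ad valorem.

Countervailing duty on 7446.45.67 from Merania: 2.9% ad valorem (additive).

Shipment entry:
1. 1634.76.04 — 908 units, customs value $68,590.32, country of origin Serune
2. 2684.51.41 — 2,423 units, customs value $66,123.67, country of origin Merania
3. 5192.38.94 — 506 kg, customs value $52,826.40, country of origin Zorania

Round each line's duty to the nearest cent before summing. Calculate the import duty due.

$33,914.86

Line 1 (1634.76.04, Serune, 908 units, $68,590.32):
Base rate for 1634.76.04 is 8% + $2.48/unit.
Duty = $68,590.32 × 8% + 908 × $2.48 = $7,739.07.
Line 2 (2684.51.41, Merania, 2,423 units, $66,123.67):
Base rate for 2684.51.41 is 1% + $2.73/unit.
Additional duty on 2684.51.41 from Merania: +15.8%. Applied ad valorem rate: 1% + 15.8% = 16.8%.
Duty = $66,123.67 × 16.8% + 2,423 × $2.73 = $17,723.57.
Line 3 (5192.38.94, Zorania, 506 kg, $52,826.40):
Base rate for 5192.38.94 is 19%.
Origin Zorania qualifies under the Serara–Zorania agreement and 5192.38.94 is covered: preferential rate 16% applies instead.
The additional-duty order on 5192.38.94 targets Merania, not Zorania; it does not apply.
Duty = $52,826.40 × 16% = $8,452.22.
Total = $7,739.07 + $17,723.57 + $8,452.22 = $33,914.86.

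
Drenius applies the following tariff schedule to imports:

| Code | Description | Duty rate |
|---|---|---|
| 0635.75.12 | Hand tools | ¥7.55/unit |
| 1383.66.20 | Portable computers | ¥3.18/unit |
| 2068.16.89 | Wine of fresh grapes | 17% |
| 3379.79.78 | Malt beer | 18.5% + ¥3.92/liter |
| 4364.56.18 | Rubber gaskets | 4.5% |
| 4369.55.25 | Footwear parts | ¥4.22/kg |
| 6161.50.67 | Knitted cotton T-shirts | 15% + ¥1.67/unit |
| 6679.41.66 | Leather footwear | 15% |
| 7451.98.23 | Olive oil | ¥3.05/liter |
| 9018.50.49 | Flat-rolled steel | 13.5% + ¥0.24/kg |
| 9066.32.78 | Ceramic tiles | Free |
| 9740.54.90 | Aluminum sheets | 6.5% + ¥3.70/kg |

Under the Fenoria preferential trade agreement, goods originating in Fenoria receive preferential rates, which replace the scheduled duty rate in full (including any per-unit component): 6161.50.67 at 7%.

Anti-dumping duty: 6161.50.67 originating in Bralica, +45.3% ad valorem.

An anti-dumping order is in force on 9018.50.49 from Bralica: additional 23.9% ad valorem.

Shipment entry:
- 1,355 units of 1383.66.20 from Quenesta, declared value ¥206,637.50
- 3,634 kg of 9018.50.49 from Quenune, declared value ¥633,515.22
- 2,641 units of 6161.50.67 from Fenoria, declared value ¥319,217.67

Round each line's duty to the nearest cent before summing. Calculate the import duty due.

Line 1 (1383.66.20, Quenesta, 1,355 units, ¥206,637.50):
Base rate for 1383.66.20 is ¥3.18/unit.
Duty = 1,355 × ¥3.18 = ¥4,308.90.
Line 2 (9018.50.49, Quenune, 3,634 kg, ¥633,515.22):
Base rate for 9018.50.49 is 13.5% + ¥0.24/kg.
The additional-duty order on 9018.50.49 targets Bralica, not Quenune; it does not apply.
Duty = ¥633,515.22 × 13.5% + 3,634 × ¥0.24 = ¥86,396.71.
Line 3 (6161.50.67, Fenoria, 2,641 units, ¥319,217.67):
Base rate for 6161.50.67 is 15% + ¥1.67/unit.
Origin Fenoria qualifies under the Drenius–Fenoria agreement and 6161.50.67 is covered: preferential rate 7% applies instead.
The additional-duty order on 6161.50.67 targets Bralica, not Fenoria; it does not apply.
Duty = ¥319,217.67 × 7% = ¥22,345.24.
Total = ¥4,308.90 + ¥86,396.71 + ¥22,345.24 = ¥113,050.85.

¥113,050.85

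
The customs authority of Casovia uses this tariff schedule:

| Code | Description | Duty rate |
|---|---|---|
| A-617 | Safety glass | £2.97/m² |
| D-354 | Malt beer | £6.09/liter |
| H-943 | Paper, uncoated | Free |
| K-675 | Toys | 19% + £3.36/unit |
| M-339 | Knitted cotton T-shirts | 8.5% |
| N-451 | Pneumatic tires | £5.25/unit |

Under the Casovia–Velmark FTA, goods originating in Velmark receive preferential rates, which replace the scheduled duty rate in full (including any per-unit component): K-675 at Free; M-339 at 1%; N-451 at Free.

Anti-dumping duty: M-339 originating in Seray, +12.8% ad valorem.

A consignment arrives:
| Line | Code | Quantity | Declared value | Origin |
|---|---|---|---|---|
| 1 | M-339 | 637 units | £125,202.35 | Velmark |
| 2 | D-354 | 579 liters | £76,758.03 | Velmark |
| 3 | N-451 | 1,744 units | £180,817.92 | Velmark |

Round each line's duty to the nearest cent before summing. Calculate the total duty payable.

Line 1 (M-339, Velmark, 637 units, £125,202.35):
Base rate for M-339 is 8.5%.
Origin Velmark qualifies under the Casovia–Velmark agreement and M-339 is covered: preferential rate 1% applies instead.
The additional-duty order on M-339 targets Seray, not Velmark; it does not apply.
Duty = £125,202.35 × 1% = £1,252.02.
Line 2 (D-354, Velmark, 579 liters, £76,758.03):
Base rate for D-354 is £6.09/liter.
Origin Velmark is the FTA partner but D-354 is not on the preference list; base rate stands.
Duty = 579 × £6.09 = £3,526.11.
Line 3 (N-451, Velmark, 1,744 units, £180,817.92):
Base rate for N-451 is £5.25/unit.
Origin Velmark qualifies under the Casovia–Velmark agreement and N-451 is covered: preferential rate Free applies instead.
Duty = £180,817.92 × 0% = £0.00.
Total = £1,252.02 + £3,526.11 + £0.00 = £4,778.13.

£4,778.13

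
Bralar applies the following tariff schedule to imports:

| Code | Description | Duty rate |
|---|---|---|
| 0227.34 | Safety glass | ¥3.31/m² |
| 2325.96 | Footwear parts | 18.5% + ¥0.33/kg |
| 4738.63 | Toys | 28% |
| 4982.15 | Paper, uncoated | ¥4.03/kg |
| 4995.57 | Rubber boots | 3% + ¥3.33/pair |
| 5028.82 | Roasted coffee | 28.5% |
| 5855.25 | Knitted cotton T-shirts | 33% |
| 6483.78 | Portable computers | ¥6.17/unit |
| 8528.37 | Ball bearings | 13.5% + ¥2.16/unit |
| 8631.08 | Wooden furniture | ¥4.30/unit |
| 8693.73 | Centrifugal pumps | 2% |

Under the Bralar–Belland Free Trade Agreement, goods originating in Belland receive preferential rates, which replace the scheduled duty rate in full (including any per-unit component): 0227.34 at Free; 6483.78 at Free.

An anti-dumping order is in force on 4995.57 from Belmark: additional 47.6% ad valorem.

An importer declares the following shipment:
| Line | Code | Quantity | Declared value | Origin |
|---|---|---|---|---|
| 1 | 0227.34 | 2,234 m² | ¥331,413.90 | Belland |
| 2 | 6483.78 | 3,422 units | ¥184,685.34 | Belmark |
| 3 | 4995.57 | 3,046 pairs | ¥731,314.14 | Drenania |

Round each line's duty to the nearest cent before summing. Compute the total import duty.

¥53,196.34

Line 1 (0227.34, Belland, 2,234 m², ¥331,413.90):
Base rate for 0227.34 is ¥3.31/m².
Origin Belland qualifies under the Bralar–Belland agreement and 0227.34 is covered: preferential rate Free applies instead.
Duty = ¥331,413.90 × 0% = ¥0.00.
Line 2 (6483.78, Belmark, 3,422 units, ¥184,685.34):
Base rate for 6483.78 is ¥6.17/unit.
6483.78 has an FTA preferential rate, but origin Belmark is not Belland; base rate stands.
Duty = 3,422 × ¥6.17 = ¥21,113.74.
Line 3 (4995.57, Drenania, 3,046 pairs, ¥731,314.14):
Base rate for 4995.57 is 3% + ¥3.33/pair.
The additional-duty order on 4995.57 targets Belmark, not Drenania; it does not apply.
Duty = ¥731,314.14 × 3% + 3,046 × ¥3.33 = ¥32,082.60.
Total = ¥0.00 + ¥21,113.74 + ¥32,082.60 = ¥53,196.34.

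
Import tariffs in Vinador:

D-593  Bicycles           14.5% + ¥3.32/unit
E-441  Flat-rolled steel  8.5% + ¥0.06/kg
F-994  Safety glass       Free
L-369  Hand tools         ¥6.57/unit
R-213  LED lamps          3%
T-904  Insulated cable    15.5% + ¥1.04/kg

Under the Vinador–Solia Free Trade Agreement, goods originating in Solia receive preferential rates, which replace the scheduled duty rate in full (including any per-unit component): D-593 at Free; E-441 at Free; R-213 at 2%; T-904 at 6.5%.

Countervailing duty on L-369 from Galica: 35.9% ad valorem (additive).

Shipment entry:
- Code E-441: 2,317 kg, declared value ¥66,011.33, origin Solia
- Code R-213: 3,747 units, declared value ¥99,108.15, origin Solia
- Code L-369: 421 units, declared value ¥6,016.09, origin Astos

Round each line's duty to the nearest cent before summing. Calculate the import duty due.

¥4,748.13

Line 1 (E-441, Solia, 2,317 kg, ¥66,011.33):
Base rate for E-441 is 8.5% + ¥0.06/kg.
Origin Solia qualifies under the Vinador–Solia agreement and E-441 is covered: preferential rate Free applies instead.
Duty = ¥66,011.33 × 0% = ¥0.00.
Line 2 (R-213, Solia, 3,747 units, ¥99,108.15):
Base rate for R-213 is 3%.
Origin Solia qualifies under the Vinador–Solia agreement and R-213 is covered: preferential rate 2% applies instead.
Duty = ¥99,108.15 × 2% = ¥1,982.16.
Line 3 (L-369, Astos, 421 units, ¥6,016.09):
Base rate for L-369 is ¥6.57/unit.
The additional-duty order on L-369 targets Galica, not Astos; it does not apply.
Duty = 421 × ¥6.57 = ¥2,765.97.
Total = ¥0.00 + ¥1,982.16 + ¥2,765.97 = ¥4,748.13.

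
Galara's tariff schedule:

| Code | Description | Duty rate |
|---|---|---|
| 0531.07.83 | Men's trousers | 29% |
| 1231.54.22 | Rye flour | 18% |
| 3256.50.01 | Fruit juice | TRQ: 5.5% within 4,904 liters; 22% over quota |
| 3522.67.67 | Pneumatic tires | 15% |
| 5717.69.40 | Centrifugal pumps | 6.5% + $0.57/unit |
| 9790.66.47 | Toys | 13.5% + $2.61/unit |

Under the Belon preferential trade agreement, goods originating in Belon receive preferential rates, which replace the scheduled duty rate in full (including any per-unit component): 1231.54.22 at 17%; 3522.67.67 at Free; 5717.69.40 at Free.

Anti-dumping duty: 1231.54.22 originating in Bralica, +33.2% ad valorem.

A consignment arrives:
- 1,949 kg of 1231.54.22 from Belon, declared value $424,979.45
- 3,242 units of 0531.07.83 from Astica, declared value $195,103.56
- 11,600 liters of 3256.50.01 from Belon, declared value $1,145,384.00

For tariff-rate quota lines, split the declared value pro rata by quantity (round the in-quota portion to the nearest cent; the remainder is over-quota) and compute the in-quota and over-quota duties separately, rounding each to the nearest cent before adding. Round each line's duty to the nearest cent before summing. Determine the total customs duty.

Line 1 (1231.54.22, Belon, 1,949 kg, $424,979.45):
Base rate for 1231.54.22 is 18%.
Origin Belon qualifies under the Galara–Belon agreement and 1231.54.22 is covered: preferential rate 17% applies instead.
The additional-duty order on 1231.54.22 targets Bralica, not Belon; it does not apply.
Duty = $424,979.45 × 17% = $72,246.51.
Line 2 (0531.07.83, Astica, 3,242 units, $195,103.56):
Base rate for 0531.07.83 is 29%.
Duty = $195,103.56 × 29% = $56,580.03.
Line 3 (3256.50.01, Belon, 11,600 liters, $1,145,384.00):
Code 3256.50.01 is under a tariff-rate quota (threshold 4,904 liters). In-quota: 4,904 liters at 5.5%; over-quota: 6,696 liters at 22%.
Pro-rata value split: in-quota = $1,145,384.00 × 4,904/11,600 = $484,220.96; over-quota = $1,145,384.00 − $484,220.96 = $661,163.04.
In-quota duty = $484,220.96 × 5.5% = $26,632.15. Over-quota duty = $661,163.04 × 22% = $145,455.87.
Line duty = $26,632.15 + $145,455.87 = $172,088.02.
Total = $72,246.51 + $56,580.03 + $172,088.02 = $300,914.56.

$300,914.56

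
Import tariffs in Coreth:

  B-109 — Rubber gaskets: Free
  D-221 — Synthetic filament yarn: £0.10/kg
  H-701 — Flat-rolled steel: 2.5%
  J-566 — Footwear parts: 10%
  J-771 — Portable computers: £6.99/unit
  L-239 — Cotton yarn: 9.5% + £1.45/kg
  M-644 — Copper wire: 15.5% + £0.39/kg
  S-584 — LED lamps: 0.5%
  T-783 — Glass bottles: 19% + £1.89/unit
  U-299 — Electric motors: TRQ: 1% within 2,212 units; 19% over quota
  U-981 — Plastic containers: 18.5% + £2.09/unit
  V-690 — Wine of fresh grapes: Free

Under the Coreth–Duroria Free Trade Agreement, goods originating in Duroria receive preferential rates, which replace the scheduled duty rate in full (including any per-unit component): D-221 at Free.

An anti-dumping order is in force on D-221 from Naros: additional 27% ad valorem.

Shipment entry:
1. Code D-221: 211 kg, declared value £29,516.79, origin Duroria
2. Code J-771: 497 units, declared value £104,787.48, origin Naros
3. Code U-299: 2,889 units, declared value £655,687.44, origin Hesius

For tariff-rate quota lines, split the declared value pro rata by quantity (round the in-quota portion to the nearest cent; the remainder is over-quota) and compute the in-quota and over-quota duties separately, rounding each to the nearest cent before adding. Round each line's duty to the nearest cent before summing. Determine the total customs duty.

Line 1 (D-221, Duroria, 211 kg, £29,516.79):
Base rate for D-221 is £0.10/kg.
Origin Duroria qualifies under the Coreth–Duroria agreement and D-221 is covered: preferential rate Free applies instead.
The additional-duty order on D-221 targets Naros, not Duroria; it does not apply.
Duty = £29,516.79 × 0% = £0.00.
Line 2 (J-771, Naros, 497 units, £104,787.48):
Base rate for J-771 is £6.99/unit.
Duty = 497 × £6.99 = £3,474.03.
Line 3 (U-299, Hesius, 2,889 units, £655,687.44):
Code U-299 is under a tariff-rate quota (threshold 2,212 units). In-quota: 2,212 units at 1%; over-quota: 677 units at 19%.
Pro-rata value split: in-quota = £655,687.44 × 2,212/2,889 = £502,035.52; over-quota = £655,687.44 − £502,035.52 = £153,651.92.
In-quota duty = £502,035.52 × 1% = £5,020.36. Over-quota duty = £153,651.92 × 19% = £29,193.86.
Line duty = £5,020.36 + £29,193.86 = £34,214.22.
Total = £0.00 + £3,474.03 + £34,214.22 = £37,688.25.

£37,688.25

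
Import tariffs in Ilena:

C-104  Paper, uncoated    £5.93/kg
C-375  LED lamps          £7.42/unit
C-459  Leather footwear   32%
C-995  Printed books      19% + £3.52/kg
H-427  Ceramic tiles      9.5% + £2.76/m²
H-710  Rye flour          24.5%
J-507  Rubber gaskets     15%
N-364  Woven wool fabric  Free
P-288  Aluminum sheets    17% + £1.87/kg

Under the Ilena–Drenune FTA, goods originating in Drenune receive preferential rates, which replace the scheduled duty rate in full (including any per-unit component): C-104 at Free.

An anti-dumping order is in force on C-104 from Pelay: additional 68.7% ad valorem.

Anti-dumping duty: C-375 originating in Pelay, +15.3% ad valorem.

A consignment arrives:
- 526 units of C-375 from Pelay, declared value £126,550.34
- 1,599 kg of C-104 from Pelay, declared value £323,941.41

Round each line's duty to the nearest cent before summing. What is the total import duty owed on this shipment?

Line 1 (C-375, Pelay, 526 units, £126,550.34):
Base rate for C-375 is £7.42/unit.
Additional duty on C-375 from Pelay: +15.3% ad valorem. Applied ad valorem rate = 15.3%.
Duty = £126,550.34 × 15.3% + 526 × £7.42 = £23,265.12.
Line 2 (C-104, Pelay, 1,599 kg, £323,941.41):
Base rate for C-104 is £5.93/kg.
C-104 has an FTA preferential rate, but origin Pelay is not Drenune; base rate stands.
Additional duty on C-104 from Pelay: +68.7% ad valorem. Applied ad valorem rate = 68.7%.
Duty = £323,941.41 × 68.7% + 1,599 × £5.93 = £232,029.82.
Total = £23,265.12 + £232,029.82 = £255,294.94.

£255,294.94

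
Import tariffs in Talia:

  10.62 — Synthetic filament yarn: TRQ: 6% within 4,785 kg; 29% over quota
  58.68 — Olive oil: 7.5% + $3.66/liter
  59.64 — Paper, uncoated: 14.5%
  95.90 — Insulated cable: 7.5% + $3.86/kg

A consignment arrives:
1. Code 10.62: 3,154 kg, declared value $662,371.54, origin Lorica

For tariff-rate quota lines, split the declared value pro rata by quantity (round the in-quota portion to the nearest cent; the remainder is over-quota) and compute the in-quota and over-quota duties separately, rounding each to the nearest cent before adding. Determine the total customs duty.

Line 1 (10.62, Lorica, 3,154 kg, $662,371.54):
Code 10.62 is under a tariff-rate quota (threshold 4,785 kg). Quantity 3,154 kg is within the quota, so the in-quota rate 6% applies to the full value.
Duty = $662,371.54 × 6% = $39,742.29.

$39,742.29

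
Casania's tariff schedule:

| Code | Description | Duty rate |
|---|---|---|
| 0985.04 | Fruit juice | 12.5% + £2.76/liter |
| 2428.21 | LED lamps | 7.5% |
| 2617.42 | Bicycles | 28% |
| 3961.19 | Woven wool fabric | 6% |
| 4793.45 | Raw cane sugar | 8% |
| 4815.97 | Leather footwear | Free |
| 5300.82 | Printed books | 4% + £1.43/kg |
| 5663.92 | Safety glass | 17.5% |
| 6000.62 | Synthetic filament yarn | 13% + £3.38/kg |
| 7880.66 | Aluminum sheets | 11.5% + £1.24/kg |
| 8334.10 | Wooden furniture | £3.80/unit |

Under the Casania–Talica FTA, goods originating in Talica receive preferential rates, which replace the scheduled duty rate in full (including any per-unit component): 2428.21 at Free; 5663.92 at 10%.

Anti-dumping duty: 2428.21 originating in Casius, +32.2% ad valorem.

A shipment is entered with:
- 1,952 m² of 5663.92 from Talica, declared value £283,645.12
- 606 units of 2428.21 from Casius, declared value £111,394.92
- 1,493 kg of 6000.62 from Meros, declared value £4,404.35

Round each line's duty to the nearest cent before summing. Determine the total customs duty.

Line 1 (5663.92, Talica, 1,952 m², £283,645.12):
Base rate for 5663.92 is 17.5%.
Origin Talica qualifies under the Casania–Talica agreement and 5663.92 is covered: preferential rate 10% applies instead.
Duty = £283,645.12 × 10% = £28,364.51.
Line 2 (2428.21, Casius, 606 units, £111,394.92):
Base rate for 2428.21 is 7.5%.
2428.21 has an FTA preferential rate, but origin Casius is not Talica; base rate stands.
Additional duty on 2428.21 from Casius: +32.2%. Applied ad valorem rate: 7.5% + 32.2% = 39.7%.
Duty = £111,394.92 × 39.7% = £44,223.78.
Line 3 (6000.62, Meros, 1,493 kg, £4,404.35):
Base rate for 6000.62 is 13% + £3.38/kg.
Duty = £4,404.35 × 13% + 1,493 × £3.38 = £5,618.91.
Total = £28,364.51 + £44,223.78 + £5,618.91 = £78,207.20.

£78,207.20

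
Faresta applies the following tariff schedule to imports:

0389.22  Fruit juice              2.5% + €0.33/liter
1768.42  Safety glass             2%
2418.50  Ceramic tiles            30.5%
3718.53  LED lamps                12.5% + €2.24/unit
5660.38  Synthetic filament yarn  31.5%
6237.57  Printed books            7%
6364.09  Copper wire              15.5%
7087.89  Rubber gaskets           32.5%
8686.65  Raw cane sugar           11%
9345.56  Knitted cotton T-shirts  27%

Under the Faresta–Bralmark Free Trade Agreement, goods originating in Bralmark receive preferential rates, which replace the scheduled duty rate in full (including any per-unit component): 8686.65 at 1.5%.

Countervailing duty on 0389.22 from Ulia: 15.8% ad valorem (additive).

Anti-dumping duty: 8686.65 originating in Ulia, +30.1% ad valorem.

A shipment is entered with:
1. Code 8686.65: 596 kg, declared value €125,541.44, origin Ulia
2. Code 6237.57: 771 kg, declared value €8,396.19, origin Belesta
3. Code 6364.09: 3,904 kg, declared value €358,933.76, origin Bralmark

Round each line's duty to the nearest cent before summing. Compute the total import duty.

Line 1 (8686.65, Ulia, 596 kg, €125,541.44):
Base rate for 8686.65 is 11%.
8686.65 has an FTA preferential rate, but origin Ulia is not Bralmark; base rate stands.
Additional duty on 8686.65 from Ulia: +30.1%. Applied ad valorem rate: 11% + 30.1% = 41.1%.
Duty = €125,541.44 × 41.1% = €51,597.53.
Line 2 (6237.57, Belesta, 771 kg, €8,396.19):
Base rate for 6237.57 is 7%.
Duty = €8,396.19 × 7% = €587.73.
Line 3 (6364.09, Bralmark, 3,904 kg, €358,933.76):
Base rate for 6364.09 is 15.5%.
Origin Bralmark is the FTA partner but 6364.09 is not on the preference list; base rate stands.
Duty = €358,933.76 × 15.5% = €55,634.73.
Total = €51,597.53 + €587.73 + €55,634.73 = €107,819.99.

€107,819.99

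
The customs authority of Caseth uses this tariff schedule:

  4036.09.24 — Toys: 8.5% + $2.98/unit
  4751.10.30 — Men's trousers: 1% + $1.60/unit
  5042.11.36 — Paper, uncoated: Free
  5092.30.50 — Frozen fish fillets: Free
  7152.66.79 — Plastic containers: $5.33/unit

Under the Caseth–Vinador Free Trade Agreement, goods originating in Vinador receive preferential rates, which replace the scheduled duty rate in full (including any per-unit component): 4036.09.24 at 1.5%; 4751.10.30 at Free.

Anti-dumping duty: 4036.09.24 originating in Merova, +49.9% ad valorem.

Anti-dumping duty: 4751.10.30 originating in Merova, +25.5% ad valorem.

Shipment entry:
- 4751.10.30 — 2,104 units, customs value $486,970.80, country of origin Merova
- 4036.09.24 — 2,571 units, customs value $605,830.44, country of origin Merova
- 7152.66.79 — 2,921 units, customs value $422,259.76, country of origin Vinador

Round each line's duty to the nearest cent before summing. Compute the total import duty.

$509,449.15

Line 1 (4751.10.30, Merova, 2,104 units, $486,970.80):
Base rate for 4751.10.30 is 1% + $1.60/unit.
4751.10.30 has an FTA preferential rate, but origin Merova is not Vinador; base rate stands.
Additional duty on 4751.10.30 from Merova: +25.5%. Applied ad valorem rate: 1% + 25.5% = 26.5%.
Duty = $486,970.80 × 26.5% + 2,104 × $1.60 = $132,413.66.
Line 2 (4036.09.24, Merova, 2,571 units, $605,830.44):
Base rate for 4036.09.24 is 8.5% + $2.98/unit.
4036.09.24 has an FTA preferential rate, but origin Merova is not Vinador; base rate stands.
Additional duty on 4036.09.24 from Merova: +49.9%. Applied ad valorem rate: 8.5% + 49.9% = 58.4%.
Duty = $605,830.44 × 58.4% + 2,571 × $2.98 = $361,466.56.
Line 3 (7152.66.79, Vinador, 2,921 units, $422,259.76):
Base rate for 7152.66.79 is $5.33/unit.
Origin Vinador is the FTA partner but 7152.66.79 is not on the preference list; base rate stands.
Duty = 2,921 × $5.33 = $15,568.93.
Total = $132,413.66 + $361,466.56 + $15,568.93 = $509,449.15.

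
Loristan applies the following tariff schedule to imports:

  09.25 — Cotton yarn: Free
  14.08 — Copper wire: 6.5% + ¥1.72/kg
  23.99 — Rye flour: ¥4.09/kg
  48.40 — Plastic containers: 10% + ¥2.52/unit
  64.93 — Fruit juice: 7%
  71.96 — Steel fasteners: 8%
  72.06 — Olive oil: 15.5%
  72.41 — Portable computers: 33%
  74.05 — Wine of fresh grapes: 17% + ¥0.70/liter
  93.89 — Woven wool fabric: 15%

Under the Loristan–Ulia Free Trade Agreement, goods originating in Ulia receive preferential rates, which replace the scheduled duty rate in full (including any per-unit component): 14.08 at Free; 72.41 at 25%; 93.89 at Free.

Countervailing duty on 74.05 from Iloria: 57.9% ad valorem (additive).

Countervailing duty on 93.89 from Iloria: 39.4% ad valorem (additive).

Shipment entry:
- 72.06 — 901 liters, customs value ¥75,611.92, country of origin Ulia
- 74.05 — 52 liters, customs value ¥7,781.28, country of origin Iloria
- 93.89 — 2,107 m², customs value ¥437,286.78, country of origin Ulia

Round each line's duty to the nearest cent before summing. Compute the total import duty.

Line 1 (72.06, Ulia, 901 liters, ¥75,611.92):
Base rate for 72.06 is 15.5%.
Origin Ulia is the FTA partner but 72.06 is not on the preference list; base rate stands.
Duty = ¥75,611.92 × 15.5% = ¥11,719.85.
Line 2 (74.05, Iloria, 52 liters, ¥7,781.28):
Base rate for 74.05 is 17% + ¥0.70/liter.
Additional duty on 74.05 from Iloria: +57.9%. Applied ad valorem rate: 17% + 57.9% = 74.9%.
Duty = ¥7,781.28 × 74.9% + 52 × ¥0.70 = ¥5,864.58.
Line 3 (93.89, Ulia, 2,107 m², ¥437,286.78):
Base rate for 93.89 is 15%.
Origin Ulia qualifies under the Loristan–Ulia agreement and 93.89 is covered: preferential rate Free applies instead.
The additional-duty order on 93.89 targets Iloria, not Ulia; it does not apply.
Duty = ¥437,286.78 × 0% = ¥0.00.
Total = ¥11,719.85 + ¥5,864.58 + ¥0.00 = ¥17,584.43.

¥17,584.43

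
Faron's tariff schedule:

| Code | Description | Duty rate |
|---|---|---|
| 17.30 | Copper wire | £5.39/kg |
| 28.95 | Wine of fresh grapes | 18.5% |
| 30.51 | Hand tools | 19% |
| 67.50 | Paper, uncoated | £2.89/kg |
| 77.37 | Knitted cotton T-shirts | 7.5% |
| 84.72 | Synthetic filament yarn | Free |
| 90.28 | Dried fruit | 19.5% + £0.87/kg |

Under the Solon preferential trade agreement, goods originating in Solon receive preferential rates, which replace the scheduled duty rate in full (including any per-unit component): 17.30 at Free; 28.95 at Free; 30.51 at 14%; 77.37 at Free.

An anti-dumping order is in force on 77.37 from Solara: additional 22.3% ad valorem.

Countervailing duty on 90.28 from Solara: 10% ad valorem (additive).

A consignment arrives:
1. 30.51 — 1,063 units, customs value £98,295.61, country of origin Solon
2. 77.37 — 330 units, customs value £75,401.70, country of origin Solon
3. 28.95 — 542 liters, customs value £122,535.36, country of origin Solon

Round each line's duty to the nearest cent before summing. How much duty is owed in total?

£13,761.39

Line 1 (30.51, Solon, 1,063 units, £98,295.61):
Base rate for 30.51 is 19%.
Origin Solon qualifies under the Faron–Solon agreement and 30.51 is covered: preferential rate 14% applies instead.
Duty = £98,295.61 × 14% = £13,761.39.
Line 2 (77.37, Solon, 330 units, £75,401.70):
Base rate for 77.37 is 7.5%.
Origin Solon qualifies under the Faron–Solon agreement and 77.37 is covered: preferential rate Free applies instead.
The additional-duty order on 77.37 targets Solara, not Solon; it does not apply.
Duty = £75,401.70 × 0% = £0.00.
Line 3 (28.95, Solon, 542 liters, £122,535.36):
Base rate for 28.95 is 18.5%.
Origin Solon qualifies under the Faron–Solon agreement and 28.95 is covered: preferential rate Free applies instead.
Duty = £122,535.36 × 0% = £0.00.
Total = £13,761.39 + £0.00 + £0.00 = £13,761.39.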